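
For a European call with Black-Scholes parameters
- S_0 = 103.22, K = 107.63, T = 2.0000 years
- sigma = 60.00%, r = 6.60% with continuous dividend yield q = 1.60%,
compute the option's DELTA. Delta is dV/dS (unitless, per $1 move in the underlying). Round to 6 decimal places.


Answer: Delta = 0.667230

Derivation:
d1 = 0.4928100731; d2 = -0.3557180643
phi(d1) = 0.3533241338; exp(-qT) = 0.9685065821; exp(-rT) = 0.8763409951
N(d1) = 0.6889266037
Delta = exp(-qT) * N(d1) = 0.9685065821 * 0.6889266037 = 0.667230


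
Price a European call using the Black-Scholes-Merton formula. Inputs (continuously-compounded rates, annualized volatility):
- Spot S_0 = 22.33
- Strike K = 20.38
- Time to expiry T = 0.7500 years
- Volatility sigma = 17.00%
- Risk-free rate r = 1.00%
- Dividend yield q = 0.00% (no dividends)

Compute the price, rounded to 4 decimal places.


d1 = (ln(S/K) + (r - q + 0.5*sigma^2) * T) / (sigma * sqrt(T)) = 0.74522021
d2 = d1 - sigma * sqrt(T) = 0.59799589
exp(-rT) = 0.99252805; exp(-qT) = 1.00000000
C = S_0 * exp(-qT) * N(d1) - K * exp(-rT) * N(d2)
N(d1) = 0.77193070; N(d2) = 0.72507866
C = 22.3300 * 1.00000000 * 0.77193070 - 20.3800 * 0.99252805 * 0.72507866 = 2.5705

Answer: Price = 2.5705


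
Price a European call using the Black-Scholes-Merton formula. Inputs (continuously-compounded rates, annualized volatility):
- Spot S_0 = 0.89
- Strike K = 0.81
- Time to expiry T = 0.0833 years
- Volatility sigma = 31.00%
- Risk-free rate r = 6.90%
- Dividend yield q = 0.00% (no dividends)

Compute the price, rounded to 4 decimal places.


d1 = (ln(S/K) + (r - q + 0.5*sigma^2) * T) / (sigma * sqrt(T)) = 1.16168395
d2 = d1 - sigma * sqrt(T) = 1.07221256
exp(-rT) = 0.99426879; exp(-qT) = 1.00000000
C = S_0 * exp(-qT) * N(d1) - K * exp(-rT) * N(d2)
N(d1) = 0.87731807; N(d2) = 0.85818771
C = 0.8900 * 1.00000000 * 0.87731807 - 0.8100 * 0.99426879 * 0.85818771 = 0.0897

Answer: Price = 0.0897


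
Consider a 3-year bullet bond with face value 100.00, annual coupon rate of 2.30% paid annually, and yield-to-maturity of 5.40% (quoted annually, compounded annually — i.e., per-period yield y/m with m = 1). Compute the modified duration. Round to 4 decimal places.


Answer: Modified duration = 2.7797

Derivation:
Coupon per period c = face * coupon_rate / m = 2.300000
Periods per year m = 1; per-period yield y/m = 0.054000
Number of cashflows N = 3
Cashflows (t years, CF_t, discount factor 1/(1+y/m)^(m*t), PV):
  t = 1.0000: CF_t = 2.300000, DF = 0.948767, PV = 2.182163
  t = 2.0000: CF_t = 2.300000, DF = 0.900158, PV = 2.070364
  t = 3.0000: CF_t = 102.300000, DF = 0.854040, PV = 87.368283
Price P = sum_t PV_t = 91.620810
First compute Macaulay numerator sum_t t * PV_t:
  t * PV_t at t = 1.0000: 2.182163
  t * PV_t at t = 2.0000: 4.140727
  t * PV_t at t = 3.0000: 262.104849
Macaulay duration D = 268.427739 / 91.620810 = 2.929768
Modified duration = D / (1 + y/m) = 2.929768 / (1 + 0.054000) = 2.779666


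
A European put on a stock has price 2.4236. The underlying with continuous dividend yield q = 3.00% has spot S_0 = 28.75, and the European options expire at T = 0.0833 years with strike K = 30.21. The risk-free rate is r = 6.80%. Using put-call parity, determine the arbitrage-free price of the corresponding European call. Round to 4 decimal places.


Answer: Call price = 1.0625

Derivation:
Put-call parity: C - P = S_0 * exp(-qT) - K * exp(-rT).
S_0 * exp(-qT) = 28.7500 * 0.99750412 = 28.67824345
K * exp(-rT) = 30.2100 * 0.99435161 = 30.03936221
C = P + S*exp(-qT) - K*exp(-rT)
C = 2.4236 + 28.67824345 - 30.03936221 = 1.0625


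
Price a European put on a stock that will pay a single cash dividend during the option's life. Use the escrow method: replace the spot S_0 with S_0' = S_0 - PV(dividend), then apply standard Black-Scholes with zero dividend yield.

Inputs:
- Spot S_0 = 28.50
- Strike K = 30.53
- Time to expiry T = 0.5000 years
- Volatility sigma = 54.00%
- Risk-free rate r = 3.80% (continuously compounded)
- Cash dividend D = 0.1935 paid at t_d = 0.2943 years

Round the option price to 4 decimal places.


Answer: Price = 5.2820

Derivation:
PV(D) = D * exp(-r * t_d) = 0.1935 * 0.98887890 = 0.19134807
S_0' = S_0 - PV(D) = 28.5000 - 0.19134807 = 28.30865193
d1 = (ln(S_0'/K) + (r + sigma^2/2)*T) / (sigma*sqrt(T)) = 0.04283934
d2 = d1 - sigma*sqrt(T) = -0.33899832
exp(-rT) = 0.98117936
N(-d1) = 0.48291480; N(-d2) = 0.63269450
P = K * exp(-rT) * N(-d2) - S_0' * N(-d1) = 30.5300 * 0.98117936 * 0.63269450 - 28.30865193 * 0.48291480 = 5.2820


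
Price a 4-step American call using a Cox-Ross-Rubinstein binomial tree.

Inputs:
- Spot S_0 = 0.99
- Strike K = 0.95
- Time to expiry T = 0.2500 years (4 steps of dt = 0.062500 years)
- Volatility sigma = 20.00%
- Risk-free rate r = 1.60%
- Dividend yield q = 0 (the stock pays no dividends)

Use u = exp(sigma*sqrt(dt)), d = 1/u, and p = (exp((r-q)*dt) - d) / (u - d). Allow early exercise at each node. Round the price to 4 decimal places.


dt = T/N = 0.062500
u = exp(sigma*sqrt(dt)) = 1.051271; d = 1/u = 0.951229
p = (exp((r-q)*dt) - d) / (u - d) = 0.497503
Discount per step: exp(-r*dt) = 0.999000
Stock lattice S(k, i) with i counting down-moves:
  k=0: S(0,0) = 0.9900
  k=1: S(1,0) = 1.0408; S(1,1) = 0.9417
  k=2: S(2,0) = 1.0941; S(2,1) = 0.9900; S(2,2) = 0.8958
  k=3: S(3,0) = 1.1502; S(3,1) = 1.0408; S(3,2) = 0.9417; S(3,3) = 0.8521
  k=4: S(4,0) = 1.2092; S(4,1) = 1.0941; S(4,2) = 0.9900; S(4,3) = 0.8958; S(4,4) = 0.8105
Terminal payoffs V(N, i) = max(S_T - K, 0):
  V(4,0) = 0.259189; V(4,1) = 0.144119; V(4,2) = 0.040000; V(4,3) = 0.000000; V(4,4) = 0.000000
Backward induction: V(k, i) = exp(-r*dt) * [p * V(k+1, i) + (1-p) * V(k+1, i+1)]; then take max(V_cont, immediate exercise) for American.
  V(3,0) = exp(-r*dt) * [p*0.259189 + (1-p)*0.144119] = 0.201165; exercise = 0.200216; V(3,0) = max -> 0.201165
  V(3,1) = exp(-r*dt) * [p*0.144119 + (1-p)*0.040000] = 0.091708; exercise = 0.090758; V(3,1) = max -> 0.091708
  V(3,2) = exp(-r*dt) * [p*0.040000 + (1-p)*0.000000] = 0.019880; exercise = 0.000000; V(3,2) = max -> 0.019880
  V(3,3) = exp(-r*dt) * [p*0.000000 + (1-p)*0.000000] = 0.000000; exercise = 0.000000; V(3,3) = max -> 0.000000
  V(2,0) = exp(-r*dt) * [p*0.201165 + (1-p)*0.091708] = 0.146017; exercise = 0.144119; V(2,0) = max -> 0.146017
  V(2,1) = exp(-r*dt) * [p*0.091708 + (1-p)*0.019880] = 0.055559; exercise = 0.040000; V(2,1) = max -> 0.055559
  V(2,2) = exp(-r*dt) * [p*0.019880 + (1-p)*0.000000] = 0.009881; exercise = 0.000000; V(2,2) = max -> 0.009881
  V(1,0) = exp(-r*dt) * [p*0.146017 + (1-p)*0.055559] = 0.100462; exercise = 0.090758; V(1,0) = max -> 0.100462
  V(1,1) = exp(-r*dt) * [p*0.055559 + (1-p)*0.009881] = 0.032573; exercise = 0.000000; V(1,1) = max -> 0.032573
  V(0,0) = exp(-r*dt) * [p*0.100462 + (1-p)*0.032573] = 0.066282; exercise = 0.040000; V(0,0) = max -> 0.066282

Answer: Price = V(0,0) = 0.0663


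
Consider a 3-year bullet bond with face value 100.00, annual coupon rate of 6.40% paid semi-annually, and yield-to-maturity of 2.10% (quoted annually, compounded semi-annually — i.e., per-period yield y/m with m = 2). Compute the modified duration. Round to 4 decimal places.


Answer: Modified duration = 2.7627

Derivation:
Coupon per period c = face * coupon_rate / m = 3.200000
Periods per year m = 2; per-period yield y/m = 0.010500
Number of cashflows N = 6
Cashflows (t years, CF_t, discount factor 1/(1+y/m)^(m*t), PV):
  t = 0.5000: CF_t = 3.200000, DF = 0.989609, PV = 3.166749
  t = 1.0000: CF_t = 3.200000, DF = 0.979326, PV = 3.133844
  t = 1.5000: CF_t = 3.200000, DF = 0.969150, PV = 3.101280
  t = 2.0000: CF_t = 3.200000, DF = 0.959080, PV = 3.069055
  t = 2.5000: CF_t = 3.200000, DF = 0.949114, PV = 3.037165
  t = 3.0000: CF_t = 103.200000, DF = 0.939252, PV = 96.930798
Price P = sum_t PV_t = 112.438892
First compute Macaulay numerator sum_t t * PV_t:
  t * PV_t at t = 0.5000: 1.583375
  t * PV_t at t = 1.0000: 3.133844
  t * PV_t at t = 1.5000: 4.651920
  t * PV_t at t = 2.0000: 6.138111
  t * PV_t at t = 2.5000: 7.592913
  t * PV_t at t = 3.0000: 290.792395
Macaulay duration D = 313.892557 / 112.438892 = 2.791672
Modified duration = D / (1 + y/m) = 2.791672 / (1 + 0.010500) = 2.762664


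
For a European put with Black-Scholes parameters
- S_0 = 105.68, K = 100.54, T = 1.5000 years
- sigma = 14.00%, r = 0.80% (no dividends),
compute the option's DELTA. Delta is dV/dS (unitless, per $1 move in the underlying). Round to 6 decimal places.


Answer: Delta = -0.327616

Derivation:
d1 = 0.4465069988; d2 = 0.2750427168
phi(d1) = 0.3610918997; exp(-qT) = 1.0000000000; exp(-rT) = 0.9880717129
N(-d1) = 0.3276155291
Delta = -exp(-qT) * N(-d1) = -1.0000000000 * 0.3276155291 = -0.327616


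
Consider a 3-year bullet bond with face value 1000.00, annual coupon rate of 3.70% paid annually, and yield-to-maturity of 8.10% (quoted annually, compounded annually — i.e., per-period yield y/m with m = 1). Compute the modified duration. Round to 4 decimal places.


Answer: Modified duration = 2.6708

Derivation:
Coupon per period c = face * coupon_rate / m = 37.000000
Periods per year m = 1; per-period yield y/m = 0.081000
Number of cashflows N = 3
Cashflows (t years, CF_t, discount factor 1/(1+y/m)^(m*t), PV):
  t = 1.0000: CF_t = 37.000000, DF = 0.925069, PV = 34.227567
  t = 2.0000: CF_t = 37.000000, DF = 0.855753, PV = 31.662874
  t = 3.0000: CF_t = 1037.000000, DF = 0.791631, PV = 820.921584
Price P = sum_t PV_t = 886.812025
First compute Macaulay numerator sum_t t * PV_t:
  t * PV_t at t = 1.0000: 34.227567
  t * PV_t at t = 2.0000: 63.325749
  t * PV_t at t = 3.0000: 2462.764752
Macaulay duration D = 2560.318068 / 886.812025 = 2.887103
Modified duration = D / (1 + y/m) = 2.887103 / (1 + 0.081000) = 2.670771


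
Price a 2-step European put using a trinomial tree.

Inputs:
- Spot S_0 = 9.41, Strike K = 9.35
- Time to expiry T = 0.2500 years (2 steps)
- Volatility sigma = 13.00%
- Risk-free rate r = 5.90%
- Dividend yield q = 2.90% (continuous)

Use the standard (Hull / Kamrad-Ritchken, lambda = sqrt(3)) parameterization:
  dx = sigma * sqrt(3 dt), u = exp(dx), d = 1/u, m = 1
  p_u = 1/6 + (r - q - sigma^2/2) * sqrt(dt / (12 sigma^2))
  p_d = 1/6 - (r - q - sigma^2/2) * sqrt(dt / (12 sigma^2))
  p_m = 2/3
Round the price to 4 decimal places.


Answer: Price = V(0,0) = 0.1591

Derivation:
dt = T/N = 0.125000; dx = sigma*sqrt(3*dt) = 0.079608
u = exp(dx) = 1.082863; d = 1/u = 0.923478
p_u = 0.183585, p_m = 0.666667, p_d = 0.149748
Discount per step: exp(-r*dt) = 0.992652
Stock lattice S(k, j) with j the centered position index:
  k=0: S(0,+0) = 9.4100
  k=1: S(1,-1) = 8.6899; S(1,+0) = 9.4100; S(1,+1) = 10.1897
  k=2: S(2,-2) = 8.0250; S(2,-1) = 8.6899; S(2,+0) = 9.4100; S(2,+1) = 10.1897; S(2,+2) = 11.0341
Terminal payoffs V(N, j) = max(K - S_T, 0):
  V(2,-2) = 1.325045; V(2,-1) = 0.660073; V(2,+0) = 0.000000; V(2,+1) = 0.000000; V(2,+2) = 0.000000
Backward induction: V(k, j) = exp(-r*dt) * [p_u * V(k+1, j+1) + p_m * V(k+1, j) + p_d * V(k+1, j-1)]
  V(1,-1) = exp(-r*dt) * [p_u*0.000000 + p_m*0.660073 + p_d*1.325045] = 0.633780
  V(1,+0) = exp(-r*dt) * [p_u*0.000000 + p_m*0.000000 + p_d*0.660073] = 0.098118
  V(1,+1) = exp(-r*dt) * [p_u*0.000000 + p_m*0.000000 + p_d*0.000000] = 0.000000
  V(0,+0) = exp(-r*dt) * [p_u*0.000000 + p_m*0.098118 + p_d*0.633780] = 0.159141


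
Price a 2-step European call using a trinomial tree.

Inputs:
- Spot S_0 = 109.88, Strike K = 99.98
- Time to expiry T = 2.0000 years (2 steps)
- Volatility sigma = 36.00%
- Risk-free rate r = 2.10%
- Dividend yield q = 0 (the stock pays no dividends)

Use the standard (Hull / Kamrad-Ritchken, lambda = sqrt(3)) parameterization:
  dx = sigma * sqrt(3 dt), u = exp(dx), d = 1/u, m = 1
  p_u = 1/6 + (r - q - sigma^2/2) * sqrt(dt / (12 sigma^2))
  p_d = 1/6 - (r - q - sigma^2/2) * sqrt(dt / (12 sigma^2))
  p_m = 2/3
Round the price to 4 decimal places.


dt = T/N = 1.000000; dx = sigma*sqrt(3*dt) = 0.623538
u = exp(dx) = 1.865517; d = 1/u = 0.536044
p_u = 0.131545, p_m = 0.666667, p_d = 0.201789
Discount per step: exp(-r*dt) = 0.979219
Stock lattice S(k, j) with j the centered position index:
  k=0: S(0,+0) = 109.8800
  k=1: S(1,-1) = 58.9006; S(1,+0) = 109.8800; S(1,+1) = 204.9830
  k=2: S(2,-2) = 31.5733; S(2,-1) = 58.9006; S(2,+0) = 109.8800; S(2,+1) = 204.9830; S(2,+2) = 382.3993
Terminal payoffs V(N, j) = max(S_T - K, 0):
  V(2,-2) = 0.000000; V(2,-1) = 0.000000; V(2,+0) = 9.900000; V(2,+1) = 105.003021; V(2,+2) = 282.419335
Backward induction: V(k, j) = exp(-r*dt) * [p_u * V(k+1, j+1) + p_m * V(k+1, j) + p_d * V(k+1, j-1)]
  V(1,-1) = exp(-r*dt) * [p_u*9.900000 + p_m*0.000000 + p_d*0.000000] = 1.275228
  V(1,+0) = exp(-r*dt) * [p_u*105.003021 + p_m*9.900000 + p_d*0.000000] = 19.988378
  V(1,+1) = exp(-r*dt) * [p_u*282.419335 + p_m*105.003021 + p_d*9.900000] = 106.882181
  V(0,+0) = exp(-r*dt) * [p_u*106.882181 + p_m*19.988378 + p_d*1.275228] = 27.068235

Answer: Price = V(0,0) = 27.0682


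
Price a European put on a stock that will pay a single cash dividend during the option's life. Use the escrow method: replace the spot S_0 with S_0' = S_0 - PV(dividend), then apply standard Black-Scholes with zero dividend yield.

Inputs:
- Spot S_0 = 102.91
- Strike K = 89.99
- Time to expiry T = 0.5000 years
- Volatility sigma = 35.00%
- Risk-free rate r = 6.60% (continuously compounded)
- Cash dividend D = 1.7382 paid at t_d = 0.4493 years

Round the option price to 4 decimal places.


PV(D) = D * exp(-r * t_d) = 1.7382 * 0.97078156 = 1.68741251
S_0' = S_0 - PV(D) = 102.9100 - 1.68741251 = 101.22258749
d1 = (ln(S_0'/K) + (r + sigma^2/2)*T) / (sigma*sqrt(T)) = 0.73235403
d2 = d1 - sigma*sqrt(T) = 0.48486666
exp(-rT) = 0.96753856
N(-d1) = 0.23197625; N(-d2) = 0.31388547
P = K * exp(-rT) * N(-d2) - S_0' * N(-d1) = 89.9900 * 0.96753856 * 0.31388547 - 101.22258749 * 0.23197625 = 3.8484

Answer: Price = 3.8484


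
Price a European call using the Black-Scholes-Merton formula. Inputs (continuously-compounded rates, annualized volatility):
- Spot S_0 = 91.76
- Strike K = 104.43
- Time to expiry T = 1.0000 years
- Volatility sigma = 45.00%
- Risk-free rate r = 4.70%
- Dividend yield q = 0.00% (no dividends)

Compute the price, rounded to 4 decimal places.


Answer: Price = 13.3779

Derivation:
d1 = (ln(S/K) + (r - q + 0.5*sigma^2) * T) / (sigma * sqrt(T)) = 0.04202107
d2 = d1 - sigma * sqrt(T) = -0.40797893
exp(-rT) = 0.95408740; exp(-qT) = 1.00000000
C = S_0 * exp(-qT) * N(d1) - K * exp(-rT) * N(d2)
N(d1) = 0.51675905; N(d2) = 0.34164457
C = 91.7600 * 1.00000000 * 0.51675905 - 104.4300 * 0.95408740 * 0.34164457 = 13.3779


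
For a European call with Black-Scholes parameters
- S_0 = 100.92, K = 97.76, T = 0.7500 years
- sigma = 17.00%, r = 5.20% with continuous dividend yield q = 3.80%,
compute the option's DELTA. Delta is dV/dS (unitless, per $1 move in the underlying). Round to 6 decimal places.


d1 = 0.3610145989; d2 = 0.2137902803
phi(d1) = 0.3737738650; exp(-qT) = 0.9719022941; exp(-rT) = 0.9617507091
N(d1) = 0.6409557332
Delta = exp(-qT) * N(d1) = 0.9719022941 * 0.6409557332 = 0.622946

Answer: Delta = 0.622946


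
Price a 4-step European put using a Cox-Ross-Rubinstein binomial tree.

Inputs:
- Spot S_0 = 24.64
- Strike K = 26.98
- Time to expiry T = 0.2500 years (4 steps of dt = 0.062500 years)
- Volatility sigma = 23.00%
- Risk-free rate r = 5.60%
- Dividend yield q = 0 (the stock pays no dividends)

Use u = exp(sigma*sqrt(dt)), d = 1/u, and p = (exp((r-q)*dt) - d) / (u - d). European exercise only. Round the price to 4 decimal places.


dt = T/N = 0.062500
u = exp(sigma*sqrt(dt)) = 1.059185; d = 1/u = 0.944122
p = (exp((r-q)*dt) - d) / (u - d) = 0.516100
Discount per step: exp(-r*dt) = 0.996506
Stock lattice S(k, i) with i counting down-moves:
  k=0: S(0,0) = 24.6400
  k=1: S(1,0) = 26.0983; S(1,1) = 23.2632
  k=2: S(2,0) = 27.6430; S(2,1) = 24.6400; S(2,2) = 21.9633
  k=3: S(3,0) = 29.2790; S(3,1) = 26.0983; S(3,2) = 23.2632; S(3,3) = 20.7360
  k=4: S(4,0) = 31.0119; S(4,1) = 27.6430; S(4,2) = 24.6400; S(4,3) = 21.9633; S(4,4) = 19.5773
Terminal payoffs V(N, i) = max(K - S_T, 0):
  V(4,0) = 0.000000; V(4,1) = 0.000000; V(4,2) = 2.340000; V(4,3) = 5.016738; V(4,4) = 7.402692
Backward induction: V(k, i) = exp(-r*dt) * [p * V(k+1, i) + (1-p) * V(k+1, i+1)].
  V(3,0) = exp(-r*dt) * [p*0.000000 + (1-p)*0.000000] = 0.000000
  V(3,1) = exp(-r*dt) * [p*0.000000 + (1-p)*2.340000] = 1.128369
  V(3,2) = exp(-r*dt) * [p*2.340000 + (1-p)*5.016738] = 3.622572
  V(3,3) = exp(-r*dt) * [p*5.016738 + (1-p)*7.402692] = 6.149739
  V(2,0) = exp(-r*dt) * [p*0.000000 + (1-p)*1.128369] = 0.544110
  V(2,1) = exp(-r*dt) * [p*1.128369 + (1-p)*3.622572] = 2.327154
  V(2,2) = exp(-r*dt) * [p*3.622572 + (1-p)*6.149739] = 4.828538
  V(1,0) = exp(-r*dt) * [p*0.544110 + (1-p)*2.327154] = 1.402009
  V(1,1) = exp(-r*dt) * [p*2.327154 + (1-p)*4.828538] = 3.525213
  V(0,0) = exp(-r*dt) * [p*1.402009 + (1-p)*3.525213] = 2.420938

Answer: Price = V(0,0) = 2.4209


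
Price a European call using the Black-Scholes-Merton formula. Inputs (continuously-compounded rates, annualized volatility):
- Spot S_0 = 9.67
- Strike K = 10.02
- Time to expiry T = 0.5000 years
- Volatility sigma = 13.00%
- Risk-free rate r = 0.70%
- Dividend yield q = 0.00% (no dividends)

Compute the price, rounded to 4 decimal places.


Answer: Price = 0.2244

Derivation:
d1 = (ln(S/K) + (r - q + 0.5*sigma^2) * T) / (sigma * sqrt(T)) = -0.30274816
d2 = d1 - sigma * sqrt(T) = -0.39467204
exp(-rT) = 0.99650612; exp(-qT) = 1.00000000
C = S_0 * exp(-qT) * N(d1) - K * exp(-rT) * N(d2)
N(d1) = 0.38104090; N(d2) = 0.34654247
C = 9.6700 * 1.00000000 * 0.38104090 - 10.0200 * 0.99650612 * 0.34654247 = 0.2244


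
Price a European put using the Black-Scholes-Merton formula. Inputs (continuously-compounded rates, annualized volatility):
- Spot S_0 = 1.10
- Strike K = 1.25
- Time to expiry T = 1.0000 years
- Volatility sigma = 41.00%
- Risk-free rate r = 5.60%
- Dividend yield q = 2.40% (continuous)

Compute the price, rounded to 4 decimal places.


d1 = (ln(S/K) + (r - q + 0.5*sigma^2) * T) / (sigma * sqrt(T)) = -0.02873993
d2 = d1 - sigma * sqrt(T) = -0.43873993
exp(-rT) = 0.94553914; exp(-qT) = 0.97628571
P = K * exp(-rT) * N(-d2) - S_0 * exp(-qT) * N(-d1)
N(-d1) = 0.51146400; N(-d2) = 0.66957500
P = 1.2500 * 0.94553914 * 0.66957500 - 1.1000 * 0.97628571 * 0.51146400 = 0.2421

Answer: Price = 0.2421


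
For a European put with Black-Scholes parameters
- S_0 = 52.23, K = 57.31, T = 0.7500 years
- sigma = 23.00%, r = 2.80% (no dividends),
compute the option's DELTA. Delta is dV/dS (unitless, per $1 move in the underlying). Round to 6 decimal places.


Answer: Delta = -0.602940

Derivation:
d1 = -0.2609652642; d2 = -0.4601511071
phi(d1) = 0.3855864073; exp(-qT) = 1.0000000000; exp(-rT) = 0.9792189646
N(-d1) = 0.6029403528
Delta = -exp(-qT) * N(-d1) = -1.0000000000 * 0.6029403528 = -0.602940


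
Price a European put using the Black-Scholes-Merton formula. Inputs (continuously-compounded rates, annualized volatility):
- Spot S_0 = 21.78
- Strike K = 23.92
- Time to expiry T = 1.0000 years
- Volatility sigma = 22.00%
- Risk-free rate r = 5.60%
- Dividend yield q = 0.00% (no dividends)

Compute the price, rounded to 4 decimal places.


d1 = (ln(S/K) + (r - q + 0.5*sigma^2) * T) / (sigma * sqrt(T)) = -0.06146733
d2 = d1 - sigma * sqrt(T) = -0.28146733
exp(-rT) = 0.94553914; exp(-qT) = 1.00000000
P = K * exp(-rT) * N(-d2) - S_0 * exp(-qT) * N(-d1)
N(-d1) = 0.52450648; N(-d2) = 0.61082401
P = 23.9200 * 0.94553914 * 0.61082401 - 21.7800 * 1.00000000 * 0.52450648 = 2.3914

Answer: Price = 2.3914


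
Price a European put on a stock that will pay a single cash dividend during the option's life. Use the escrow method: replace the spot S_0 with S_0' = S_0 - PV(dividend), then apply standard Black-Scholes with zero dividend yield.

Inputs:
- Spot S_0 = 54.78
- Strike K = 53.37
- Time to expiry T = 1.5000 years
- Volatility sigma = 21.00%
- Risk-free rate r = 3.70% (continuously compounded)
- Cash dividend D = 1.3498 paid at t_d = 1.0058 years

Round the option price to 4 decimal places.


Answer: Price = 3.9557

Derivation:
PV(D) = D * exp(-r * t_d) = 1.3498 * 0.96346935 = 1.30049093
S_0' = S_0 - PV(D) = 54.7800 - 1.30049093 = 53.47950907
d1 = (ln(S_0'/K) + (r + sigma^2/2)*T) / (sigma*sqrt(T)) = 0.35235631
d2 = d1 - sigma*sqrt(T) = 0.09515989
exp(-rT) = 0.94601202
N(-d1) = 0.36228553; N(-d2) = 0.46209392
P = K * exp(-rT) * N(-d2) - S_0' * N(-d1) = 53.3700 * 0.94601202 * 0.46209392 - 53.47950907 * 0.36228553 = 3.9557


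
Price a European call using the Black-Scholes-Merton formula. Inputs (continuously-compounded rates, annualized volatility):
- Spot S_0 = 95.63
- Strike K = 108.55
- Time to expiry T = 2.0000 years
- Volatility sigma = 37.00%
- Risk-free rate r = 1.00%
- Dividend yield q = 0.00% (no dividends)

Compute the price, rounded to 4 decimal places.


d1 = (ln(S/K) + (r - q + 0.5*sigma^2) * T) / (sigma * sqrt(T)) = 0.05766873
d2 = d1 - sigma * sqrt(T) = -0.46559029
exp(-rT) = 0.98019867; exp(-qT) = 1.00000000
C = S_0 * exp(-qT) * N(d1) - K * exp(-rT) * N(d2)
N(d1) = 0.52299375; N(d2) = 0.32075440
C = 95.6300 * 1.00000000 * 0.52299375 - 108.5500 * 0.98019867 * 0.32075440 = 15.8854

Answer: Price = 15.8854


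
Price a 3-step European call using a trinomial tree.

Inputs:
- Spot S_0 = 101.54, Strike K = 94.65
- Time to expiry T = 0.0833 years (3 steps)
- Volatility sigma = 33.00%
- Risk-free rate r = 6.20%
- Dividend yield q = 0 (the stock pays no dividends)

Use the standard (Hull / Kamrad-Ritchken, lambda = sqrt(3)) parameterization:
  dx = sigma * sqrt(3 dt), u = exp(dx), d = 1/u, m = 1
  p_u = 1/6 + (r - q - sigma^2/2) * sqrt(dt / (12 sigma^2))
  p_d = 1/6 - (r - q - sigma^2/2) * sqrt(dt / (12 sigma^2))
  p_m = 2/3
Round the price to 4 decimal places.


Answer: Price = V(0,0) = 8.5900

Derivation:
dt = T/N = 0.027767; dx = sigma*sqrt(3*dt) = 0.095244
u = exp(dx) = 1.099927; d = 1/u = 0.909151
p_u = 0.167767, p_m = 0.666667, p_d = 0.165566
Discount per step: exp(-r*dt) = 0.998280
Stock lattice S(k, j) with j the centered position index:
  k=0: S(0,+0) = 101.5400
  k=1: S(1,-1) = 92.3152; S(1,+0) = 101.5400; S(1,+1) = 111.6866
  k=2: S(2,-2) = 83.9285; S(2,-1) = 92.3152; S(2,+0) = 101.5400; S(2,+1) = 111.6866; S(2,+2) = 122.8471
  k=3: S(3,-3) = 76.3037; S(3,-2) = 83.9285; S(3,-1) = 92.3152; S(3,+0) = 101.5400; S(3,+1) = 111.6866; S(3,+2) = 122.8471; S(3,+3) = 135.1228
Terminal payoffs V(N, j) = max(S_T - K, 0):
  V(3,-3) = 0.000000; V(3,-2) = 0.000000; V(3,-1) = 0.000000; V(3,+0) = 6.890000; V(3,+1) = 17.036579; V(3,+2) = 28.197075; V(3,+3) = 40.472805
Backward induction: V(k, j) = exp(-r*dt) * [p_u * V(k+1, j+1) + p_m * V(k+1, j) + p_d * V(k+1, j-1)]
  V(2,-2) = exp(-r*dt) * [p_u*0.000000 + p_m*0.000000 + p_d*0.000000] = 0.000000
  V(2,-1) = exp(-r*dt) * [p_u*6.890000 + p_m*0.000000 + p_d*0.000000] = 1.153928
  V(2,+0) = exp(-r*dt) * [p_u*17.036579 + p_m*6.890000 + p_d*0.000000] = 7.438696
  V(2,+1) = exp(-r*dt) * [p_u*28.197075 + p_m*17.036579 + p_d*6.890000] = 17.199380
  V(2,+2) = exp(-r*dt) * [p_u*40.472805 + p_m*28.197075 + p_d*17.036579] = 28.359875
  V(1,-1) = exp(-r*dt) * [p_u*7.438696 + p_m*1.153928 + p_d*0.000000] = 2.013785
  V(1,+0) = exp(-r*dt) * [p_u*17.199380 + p_m*7.438696 + p_d*1.153928] = 8.021852
  V(1,+1) = exp(-r*dt) * [p_u*28.359875 + p_m*17.199380 + p_d*7.438696] = 17.425681
  V(0,+0) = exp(-r*dt) * [p_u*17.425681 + p_m*8.021852 + p_d*2.013785] = 8.589973


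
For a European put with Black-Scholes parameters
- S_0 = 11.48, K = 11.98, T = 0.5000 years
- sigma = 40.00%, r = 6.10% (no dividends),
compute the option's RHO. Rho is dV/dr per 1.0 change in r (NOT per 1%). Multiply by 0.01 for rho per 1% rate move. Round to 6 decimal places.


Answer: Rho = -3.329845

Derivation:
d1 = 0.0985275454; d2 = -0.1843151670
phi(d1) = 0.3970105709; exp(-qT) = 1.0000000000; exp(-rT) = 0.9699604321
N(-d2) = 0.5731168919
Rho = -K*T*exp(-rT)*N(-d2) = -11.9800 * 0.5000 * 0.9699604321 * 0.5731168919 = -3.329845


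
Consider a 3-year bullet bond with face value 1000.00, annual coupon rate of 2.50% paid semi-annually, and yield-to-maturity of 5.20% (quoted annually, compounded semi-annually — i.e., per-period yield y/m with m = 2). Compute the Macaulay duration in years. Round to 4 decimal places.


Coupon per period c = face * coupon_rate / m = 12.500000
Periods per year m = 2; per-period yield y/m = 0.026000
Number of cashflows N = 6
Cashflows (t years, CF_t, discount factor 1/(1+y/m)^(m*t), PV):
  t = 0.5000: CF_t = 12.500000, DF = 0.974659, PV = 12.183236
  t = 1.0000: CF_t = 12.500000, DF = 0.949960, PV = 11.874499
  t = 1.5000: CF_t = 12.500000, DF = 0.925887, PV = 11.573586
  t = 2.0000: CF_t = 12.500000, DF = 0.902424, PV = 11.280298
  t = 2.5000: CF_t = 12.500000, DF = 0.879555, PV = 10.994442
  t = 3.0000: CF_t = 1012.500000, DF = 0.857266, PV = 867.982296
Price P = sum_t PV_t = 925.888357
Macaulay numerator sum_t t * PV_t:
  t * PV_t at t = 0.5000: 6.091618
  t * PV_t at t = 1.0000: 11.874499
  t * PV_t at t = 1.5000: 17.360379
  t * PV_t at t = 2.0000: 22.560596
  t * PV_t at t = 2.5000: 27.486106
  t * PV_t at t = 3.0000: 2603.946889
Macaulay duration D = (sum_t t * PV_t) / P = 2689.320086 / 925.888357 = 2.904584

Answer: Macaulay duration = 2.9046 years


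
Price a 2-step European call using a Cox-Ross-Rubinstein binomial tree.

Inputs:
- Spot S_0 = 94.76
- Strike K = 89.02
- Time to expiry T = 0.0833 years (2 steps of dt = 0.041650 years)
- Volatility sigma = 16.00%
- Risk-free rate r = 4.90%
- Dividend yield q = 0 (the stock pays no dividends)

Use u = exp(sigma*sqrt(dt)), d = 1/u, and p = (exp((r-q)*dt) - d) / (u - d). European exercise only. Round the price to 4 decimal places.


Answer: Price = V(0,0) = 6.1594

Derivation:
dt = T/N = 0.041650
u = exp(sigma*sqrt(dt)) = 1.033192; d = 1/u = 0.967874
p = (exp((r-q)*dt) - d) / (u - d) = 0.523114
Discount per step: exp(-r*dt) = 0.997961
Stock lattice S(k, i) with i counting down-moves:
  k=0: S(0,0) = 94.7600
  k=1: S(1,0) = 97.9053; S(1,1) = 91.7157
  k=2: S(2,0) = 101.1550; S(2,1) = 94.7600; S(2,2) = 88.7693
Terminal payoffs V(N, i) = max(S_T - K, 0):
  V(2,0) = 12.135005; V(2,1) = 5.740000; V(2,2) = 0.000000
Backward induction: V(k, i) = exp(-r*dt) * [p * V(k+1, i) + (1-p) * V(k+1, i+1)].
  V(1,0) = exp(-r*dt) * [p*12.135005 + (1-p)*5.740000] = 9.066794
  V(1,1) = exp(-r*dt) * [p*5.740000 + (1-p)*0.000000] = 2.996553
  V(0,0) = exp(-r*dt) * [p*9.066794 + (1-p)*2.996553] = 6.159397


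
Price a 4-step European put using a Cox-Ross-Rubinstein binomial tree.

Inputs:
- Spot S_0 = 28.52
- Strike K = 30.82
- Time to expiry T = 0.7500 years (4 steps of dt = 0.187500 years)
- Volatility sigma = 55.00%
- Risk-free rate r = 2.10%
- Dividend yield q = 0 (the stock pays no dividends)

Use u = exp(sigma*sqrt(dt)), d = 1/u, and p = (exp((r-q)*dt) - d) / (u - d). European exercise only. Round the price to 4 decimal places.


dt = T/N = 0.187500
u = exp(sigma*sqrt(dt)) = 1.268908; d = 1/u = 0.788079
p = (exp((r-q)*dt) - d) / (u - d) = 0.448946
Discount per step: exp(-r*dt) = 0.996070
Stock lattice S(k, i) with i counting down-moves:
  k=0: S(0,0) = 28.5200
  k=1: S(1,0) = 36.1893; S(1,1) = 22.4760
  k=2: S(2,0) = 45.9209; S(2,1) = 28.5200; S(2,2) = 17.7129
  k=3: S(3,0) = 58.2694; S(3,1) = 36.1893; S(3,2) = 22.4760; S(3,3) = 13.9591
  k=4: S(4,0) = 73.9385; S(4,1) = 45.9209; S(4,2) = 28.5200; S(4,3) = 17.7129; S(4,4) = 11.0009
Terminal payoffs V(N, i) = max(K - S_T, 0):
  V(4,0) = 0.000000; V(4,1) = 0.000000; V(4,2) = 2.300000; V(4,3) = 13.107128; V(4,4) = 19.819094
Backward induction: V(k, i) = exp(-r*dt) * [p * V(k+1, i) + (1-p) * V(k+1, i+1)].
  V(3,0) = exp(-r*dt) * [p*0.000000 + (1-p)*0.000000] = 0.000000
  V(3,1) = exp(-r*dt) * [p*0.000000 + (1-p)*2.300000] = 1.262444
  V(3,2) = exp(-r*dt) * [p*2.300000 + (1-p)*13.107128] = 8.222873
  V(3,3) = exp(-r*dt) * [p*13.107128 + (1-p)*19.819094] = 16.739743
  V(2,0) = exp(-r*dt) * [p*0.000000 + (1-p)*1.262444] = 0.692941
  V(2,1) = exp(-r*dt) * [p*1.262444 + (1-p)*8.222873] = 5.077984
  V(2,2) = exp(-r*dt) * [p*8.222873 + (1-p)*16.739743] = 12.865373
  V(1,0) = exp(-r*dt) * [p*0.692941 + (1-p)*5.077984] = 3.097119
  V(1,1) = exp(-r*dt) * [p*5.077984 + (1-p)*12.865373] = 9.332440
  V(0,0) = exp(-r*dt) * [p*3.097119 + (1-p)*9.332440] = 6.507446

Answer: Price = V(0,0) = 6.5074


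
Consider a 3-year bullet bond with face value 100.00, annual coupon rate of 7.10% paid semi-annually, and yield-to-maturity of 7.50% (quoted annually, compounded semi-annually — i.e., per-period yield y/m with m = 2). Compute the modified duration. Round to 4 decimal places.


Answer: Modified duration = 2.6533

Derivation:
Coupon per period c = face * coupon_rate / m = 3.550000
Periods per year m = 2; per-period yield y/m = 0.037500
Number of cashflows N = 6
Cashflows (t years, CF_t, discount factor 1/(1+y/m)^(m*t), PV):
  t = 0.5000: CF_t = 3.550000, DF = 0.963855, PV = 3.421687
  t = 1.0000: CF_t = 3.550000, DF = 0.929017, PV = 3.298011
  t = 1.5000: CF_t = 3.550000, DF = 0.895438, PV = 3.178806
  t = 2.0000: CF_t = 3.550000, DF = 0.863073, PV = 3.063909
  t = 2.5000: CF_t = 3.550000, DF = 0.831878, PV = 2.953166
  t = 3.0000: CF_t = 103.550000, DF = 0.801810, PV = 83.027406
Price P = sum_t PV_t = 98.942986
First compute Macaulay numerator sum_t t * PV_t:
  t * PV_t at t = 0.5000: 1.710843
  t * PV_t at t = 1.0000: 3.298011
  t * PV_t at t = 1.5000: 4.768209
  t * PV_t at t = 2.0000: 6.127819
  t * PV_t at t = 2.5000: 7.382914
  t * PV_t at t = 3.0000: 249.082219
Macaulay duration D = 272.370016 / 98.942986 = 2.752798
Modified duration = D / (1 + y/m) = 2.752798 / (1 + 0.037500) = 2.653299


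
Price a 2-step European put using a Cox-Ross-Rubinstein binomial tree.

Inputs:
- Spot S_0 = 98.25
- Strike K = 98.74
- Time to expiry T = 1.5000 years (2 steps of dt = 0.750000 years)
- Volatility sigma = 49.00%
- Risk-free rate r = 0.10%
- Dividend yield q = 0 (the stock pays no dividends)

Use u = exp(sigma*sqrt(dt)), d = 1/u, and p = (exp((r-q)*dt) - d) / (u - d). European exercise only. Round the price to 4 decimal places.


dt = T/N = 0.750000
u = exp(sigma*sqrt(dt)) = 1.528600; d = 1/u = 0.654193
p = (exp((r-q)*dt) - d) / (u - d) = 0.396334
Discount per step: exp(-r*dt) = 0.999250
Stock lattice S(k, i) with i counting down-moves:
  k=0: S(0,0) = 98.2500
  k=1: S(1,0) = 150.1850; S(1,1) = 64.2745
  k=2: S(2,0) = 229.5728; S(2,1) = 98.2500; S(2,2) = 42.0479
Terminal payoffs V(N, i) = max(K - S_T, 0):
  V(2,0) = 0.000000; V(2,1) = 0.490000; V(2,2) = 56.692062
Backward induction: V(k, i) = exp(-r*dt) * [p * V(k+1, i) + (1-p) * V(k+1, i+1)].
  V(1,0) = exp(-r*dt) * [p*0.000000 + (1-p)*0.490000] = 0.295575
  V(1,1) = exp(-r*dt) * [p*0.490000 + (1-p)*56.692062] = 34.391484
  V(0,0) = exp(-r*dt) * [p*0.295575 + (1-p)*34.391484] = 20.862471

Answer: Price = V(0,0) = 20.8625


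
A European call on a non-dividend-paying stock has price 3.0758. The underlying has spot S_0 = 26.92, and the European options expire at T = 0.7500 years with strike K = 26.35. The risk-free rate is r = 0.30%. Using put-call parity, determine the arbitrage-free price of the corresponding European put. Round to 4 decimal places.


Put-call parity: C - P = S_0 * exp(-qT) - K * exp(-rT).
S_0 * exp(-qT) = 26.9200 * 1.00000000 = 26.92000000
K * exp(-rT) = 26.3500 * 0.99775253 = 26.29077915
P = C - S*exp(-qT) + K*exp(-rT)
P = 3.0758 - 26.92000000 + 26.29077915 = 2.4466

Answer: Put price = 2.4466


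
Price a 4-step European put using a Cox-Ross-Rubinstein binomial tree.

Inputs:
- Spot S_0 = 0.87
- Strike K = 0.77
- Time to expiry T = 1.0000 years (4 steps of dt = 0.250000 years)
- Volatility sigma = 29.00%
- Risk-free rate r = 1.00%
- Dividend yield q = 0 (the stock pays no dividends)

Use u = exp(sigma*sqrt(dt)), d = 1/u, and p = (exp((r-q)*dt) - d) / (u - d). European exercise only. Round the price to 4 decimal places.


Answer: Price = V(0,0) = 0.0544

Derivation:
dt = T/N = 0.250000
u = exp(sigma*sqrt(dt)) = 1.156040; d = 1/u = 0.865022
p = (exp((r-q)*dt) - d) / (u - d) = 0.472415
Discount per step: exp(-r*dt) = 0.997503
Stock lattice S(k, i) with i counting down-moves:
  k=0: S(0,0) = 0.8700
  k=1: S(1,0) = 1.0058; S(1,1) = 0.7526
  k=2: S(2,0) = 1.1627; S(2,1) = 0.8700; S(2,2) = 0.6510
  k=3: S(3,0) = 1.3441; S(3,1) = 1.0058; S(3,2) = 0.7526; S(3,3) = 0.5631
  k=4: S(4,0) = 1.5539; S(4,1) = 1.1627; S(4,2) = 0.8700; S(4,3) = 0.6510; S(4,4) = 0.4871
Terminal payoffs V(N, i) = max(K - S_T, 0):
  V(4,0) = 0.000000; V(4,1) = 0.000000; V(4,2) = 0.000000; V(4,3) = 0.119011; V(4,4) = 0.282888
Backward induction: V(k, i) = exp(-r*dt) * [p * V(k+1, i) + (1-p) * V(k+1, i+1)].
  V(3,0) = exp(-r*dt) * [p*0.000000 + (1-p)*0.000000] = 0.000000
  V(3,1) = exp(-r*dt) * [p*0.000000 + (1-p)*0.000000] = 0.000000
  V(3,2) = exp(-r*dt) * [p*0.000000 + (1-p)*0.119011] = 0.062632
  V(3,3) = exp(-r*dt) * [p*0.119011 + (1-p)*0.282888] = 0.204957
  V(2,0) = exp(-r*dt) * [p*0.000000 + (1-p)*0.000000] = 0.000000
  V(2,1) = exp(-r*dt) * [p*0.000000 + (1-p)*0.062632] = 0.032961
  V(2,2) = exp(-r*dt) * [p*0.062632 + (1-p)*0.204957] = 0.137377
  V(1,0) = exp(-r*dt) * [p*0.000000 + (1-p)*0.032961] = 0.017346
  V(1,1) = exp(-r*dt) * [p*0.032961 + (1-p)*0.137377] = 0.087829
  V(0,0) = exp(-r*dt) * [p*0.017346 + (1-p)*0.087829] = 0.054396


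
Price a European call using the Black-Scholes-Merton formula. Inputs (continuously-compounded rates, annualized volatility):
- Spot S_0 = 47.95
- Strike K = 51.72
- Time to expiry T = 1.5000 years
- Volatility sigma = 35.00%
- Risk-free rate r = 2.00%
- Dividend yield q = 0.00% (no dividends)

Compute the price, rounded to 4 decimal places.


Answer: Price = 7.2536

Derivation:
d1 = (ln(S/K) + (r - q + 0.5*sigma^2) * T) / (sigma * sqrt(T)) = 0.10775246
d2 = d1 - sigma * sqrt(T) = -0.32090824
exp(-rT) = 0.97044553; exp(-qT) = 1.00000000
C = S_0 * exp(-qT) * N(d1) - K * exp(-rT) * N(d2)
N(d1) = 0.54290397; N(d2) = 0.37413996
C = 47.9500 * 1.00000000 * 0.54290397 - 51.7200 * 0.97044553 * 0.37413996 = 7.2536


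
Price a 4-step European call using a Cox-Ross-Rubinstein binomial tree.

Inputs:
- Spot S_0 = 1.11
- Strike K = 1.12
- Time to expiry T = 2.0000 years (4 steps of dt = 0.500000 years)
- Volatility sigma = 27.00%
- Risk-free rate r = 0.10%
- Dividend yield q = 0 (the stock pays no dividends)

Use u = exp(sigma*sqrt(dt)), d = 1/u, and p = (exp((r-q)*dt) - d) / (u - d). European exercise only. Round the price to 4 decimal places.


dt = T/N = 0.500000
u = exp(sigma*sqrt(dt)) = 1.210361; d = 1/u = 0.826200
p = (exp((r-q)*dt) - d) / (u - d) = 0.453717
Discount per step: exp(-r*dt) = 0.999500
Stock lattice S(k, i) with i counting down-moves:
  k=0: S(0,0) = 1.1100
  k=1: S(1,0) = 1.3435; S(1,1) = 0.9171
  k=2: S(2,0) = 1.6261; S(2,1) = 1.1100; S(2,2) = 0.7577
  k=3: S(3,0) = 1.9682; S(3,1) = 1.3435; S(3,2) = 0.9171; S(3,3) = 0.6260
  k=4: S(4,0) = 2.3822; S(4,1) = 1.6261; S(4,2) = 1.1100; S(4,3) = 0.7577; S(4,4) = 0.5172
Terminal payoffs V(N, i) = max(S_T - K, 0):
  V(4,0) = 1.262226; V(4,1) = 0.506121; V(4,2) = 0.000000; V(4,3) = 0.000000; V(4,4) = 0.000000
Backward induction: V(k, i) = exp(-r*dt) * [p * V(k+1, i) + (1-p) * V(k+1, i+1)].
  V(3,0) = exp(-r*dt) * [p*1.262226 + (1-p)*0.506121] = 0.848754
  V(3,1) = exp(-r*dt) * [p*0.506121 + (1-p)*0.000000] = 0.229521
  V(3,2) = exp(-r*dt) * [p*0.000000 + (1-p)*0.000000] = 0.000000
  V(3,3) = exp(-r*dt) * [p*0.000000 + (1-p)*0.000000] = 0.000000
  V(2,0) = exp(-r*dt) * [p*0.848754 + (1-p)*0.229521] = 0.510222
  V(2,1) = exp(-r*dt) * [p*0.229521 + (1-p)*0.000000] = 0.104085
  V(2,2) = exp(-r*dt) * [p*0.000000 + (1-p)*0.000000] = 0.000000
  V(1,0) = exp(-r*dt) * [p*0.510222 + (1-p)*0.104085] = 0.288212
  V(1,1) = exp(-r*dt) * [p*0.104085 + (1-p)*0.000000] = 0.047202
  V(0,0) = exp(-r*dt) * [p*0.288212 + (1-p)*0.047202] = 0.156474

Answer: Price = V(0,0) = 0.1565


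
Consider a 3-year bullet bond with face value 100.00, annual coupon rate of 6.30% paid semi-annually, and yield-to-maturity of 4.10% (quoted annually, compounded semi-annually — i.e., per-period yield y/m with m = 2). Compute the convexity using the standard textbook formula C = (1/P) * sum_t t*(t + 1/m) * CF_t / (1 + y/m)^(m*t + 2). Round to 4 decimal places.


Answer: Convexity = 9.1341

Derivation:
Coupon per period c = face * coupon_rate / m = 3.150000
Periods per year m = 2; per-period yield y/m = 0.020500
Number of cashflows N = 6
Cashflows (t years, CF_t, discount factor 1/(1+y/m)^(m*t), PV):
  t = 0.5000: CF_t = 3.150000, DF = 0.979912, PV = 3.086722
  t = 1.0000: CF_t = 3.150000, DF = 0.960227, PV = 3.024716
  t = 1.5000: CF_t = 3.150000, DF = 0.940938, PV = 2.963954
  t = 2.0000: CF_t = 3.150000, DF = 0.922036, PV = 2.904414
  t = 2.5000: CF_t = 3.150000, DF = 0.903514, PV = 2.846070
  t = 3.0000: CF_t = 103.150000, DF = 0.885364, PV = 91.325315
Price P = sum_t PV_t = 106.151191
Convexity numerator sum_t t*(t + 1/m) * CF_t / (1+y/m)^(m*t + 2):
  t = 0.5000: term = 1.481977
  t = 1.0000: term = 4.356621
  t = 1.5000: term = 8.538209
  t = 2.0000: term = 13.944486
  t = 2.5000: term = 20.496549
  t = 3.0000: term = 920.776992
Convexity = (1/P) * sum = 969.594834 / 106.151191 = 9.134093


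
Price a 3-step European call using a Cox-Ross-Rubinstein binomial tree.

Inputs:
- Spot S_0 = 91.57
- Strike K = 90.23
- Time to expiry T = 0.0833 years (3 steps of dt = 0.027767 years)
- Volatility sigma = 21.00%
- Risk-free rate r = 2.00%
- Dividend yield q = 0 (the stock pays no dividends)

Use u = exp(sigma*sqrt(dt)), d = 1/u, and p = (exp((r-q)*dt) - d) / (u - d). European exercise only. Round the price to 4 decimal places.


Answer: Price = V(0,0) = 3.1448

Derivation:
dt = T/N = 0.027767
u = exp(sigma*sqrt(dt)) = 1.035612; d = 1/u = 0.965612
p = (exp((r-q)*dt) - d) / (u - d) = 0.499188
Discount per step: exp(-r*dt) = 0.999445
Stock lattice S(k, i) with i counting down-moves:
  k=0: S(0,0) = 91.5700
  k=1: S(1,0) = 94.8310; S(1,1) = 88.4211
  k=2: S(2,0) = 98.2082; S(2,1) = 91.5700; S(2,2) = 85.3805
  k=3: S(3,0) = 101.7056; S(3,1) = 94.8310; S(3,2) = 88.4211; S(3,3) = 82.4444
Terminal payoffs V(N, i) = max(S_T - K, 0):
  V(3,0) = 11.475635; V(3,1) = 4.601033; V(3,2) = 0.000000; V(3,3) = 0.000000
Backward induction: V(k, i) = exp(-r*dt) * [p * V(k+1, i) + (1-p) * V(k+1, i+1)].
  V(2,0) = exp(-r*dt) * [p*11.475635 + (1-p)*4.601033] = 8.028293
  V(2,1) = exp(-r*dt) * [p*4.601033 + (1-p)*0.000000] = 2.295506
  V(2,2) = exp(-r*dt) * [p*0.000000 + (1-p)*0.000000] = 0.000000
  V(1,0) = exp(-r*dt) * [p*8.028293 + (1-p)*2.295506] = 5.154382
  V(1,1) = exp(-r*dt) * [p*2.295506 + (1-p)*0.000000] = 1.145253
  V(0,0) = exp(-r*dt) * [p*5.154382 + (1-p)*1.145253] = 3.144816


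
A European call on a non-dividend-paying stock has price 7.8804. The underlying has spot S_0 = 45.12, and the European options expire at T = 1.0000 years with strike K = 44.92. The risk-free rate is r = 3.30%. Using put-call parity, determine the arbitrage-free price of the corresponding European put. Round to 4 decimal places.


Put-call parity: C - P = S_0 * exp(-qT) - K * exp(-rT).
S_0 * exp(-qT) = 45.1200 * 1.00000000 = 45.12000000
K * exp(-rT) = 44.9200 * 0.96753856 = 43.46183210
P = C - S*exp(-qT) + K*exp(-rT)
P = 7.8804 - 45.12000000 + 43.46183210 = 6.2222

Answer: Put price = 6.2222


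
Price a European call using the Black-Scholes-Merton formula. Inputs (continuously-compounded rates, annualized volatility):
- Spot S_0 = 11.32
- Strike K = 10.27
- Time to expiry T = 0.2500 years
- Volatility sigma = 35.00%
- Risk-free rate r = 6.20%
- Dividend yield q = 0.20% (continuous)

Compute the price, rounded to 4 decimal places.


Answer: Price = 1.4964

Derivation:
d1 = (ln(S/K) + (r - q + 0.5*sigma^2) * T) / (sigma * sqrt(T)) = 0.72946599
d2 = d1 - sigma * sqrt(T) = 0.55446599
exp(-rT) = 0.98461951; exp(-qT) = 0.99950012
C = S_0 * exp(-qT) * N(d1) - K * exp(-rT) * N(d2)
N(d1) = 0.76714167; N(d2) = 0.71037001
C = 11.3200 * 0.99950012 * 0.76714167 - 10.2700 * 0.98461951 * 0.71037001 = 1.4964


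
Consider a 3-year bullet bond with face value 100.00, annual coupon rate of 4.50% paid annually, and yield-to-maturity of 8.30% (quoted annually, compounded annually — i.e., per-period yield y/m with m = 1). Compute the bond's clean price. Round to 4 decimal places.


Answer: Price = 90.2598

Derivation:
Coupon per period c = face * coupon_rate / m = 4.500000
Periods per year m = 1; per-period yield y/m = 0.083000
Number of cashflows N = 3
Cashflows (t years, CF_t, discount factor 1/(1+y/m)^(m*t), PV):
  t = 1.0000: CF_t = 4.500000, DF = 0.923361, PV = 4.155125
  t = 2.0000: CF_t = 4.500000, DF = 0.852596, PV = 3.836680
  t = 3.0000: CF_t = 104.500000, DF = 0.787254, PV = 82.267996
Price P = sum_t PV_t = 90.259801
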